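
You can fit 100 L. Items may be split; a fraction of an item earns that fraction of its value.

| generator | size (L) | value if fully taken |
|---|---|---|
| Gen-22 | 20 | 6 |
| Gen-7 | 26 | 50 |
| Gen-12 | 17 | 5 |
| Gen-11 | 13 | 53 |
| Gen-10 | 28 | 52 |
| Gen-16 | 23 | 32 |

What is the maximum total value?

190

Rank by value-to-size ratio: Gen-11 53/13≈4.08, Gen-7 50/26≈1.92, Gen-10 52/28≈1.86, Gen-16 32/23≈1.39, Gen-22 6/20≈0.3, Gen-12 5/17≈0.294.
All 13 L of Gen-11 fit (value 53) — 87 remain.
Take all of Gen-7 (26 L, value 50) — 61 L left.
Take all of Gen-10 (28 L, value 52) — 33 L left.
Take all of Gen-16 (23 L, value 32) — 10 L left.
Fill the last 10 L with part of Gen-22: 10/20 of it earns 3.
Total value = 190.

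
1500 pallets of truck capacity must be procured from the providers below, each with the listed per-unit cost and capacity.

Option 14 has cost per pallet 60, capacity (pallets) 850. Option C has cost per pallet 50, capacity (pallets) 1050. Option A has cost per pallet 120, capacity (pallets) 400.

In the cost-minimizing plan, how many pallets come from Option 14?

450

Use providers in increasing cost order.
Option C (50): use full 1050 ; 450 pallets to go.
Option 14 at 60: take 450 of its 850 ; requirement met.
Option A: unused.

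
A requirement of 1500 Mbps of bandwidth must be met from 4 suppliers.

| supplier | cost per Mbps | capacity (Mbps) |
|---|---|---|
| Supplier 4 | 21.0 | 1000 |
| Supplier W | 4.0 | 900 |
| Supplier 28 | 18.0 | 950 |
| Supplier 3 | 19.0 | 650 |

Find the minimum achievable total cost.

Cheapest first:
Supplier W (4.0): use full 900 → 600 Mbps to go.
Supplier 28 at 18.0: take 600 of its 950 → requirement met.
Supplier 3, Supplier 4: unused.
Cost = 900×4.0 + 600×18.0 = 14400.

14400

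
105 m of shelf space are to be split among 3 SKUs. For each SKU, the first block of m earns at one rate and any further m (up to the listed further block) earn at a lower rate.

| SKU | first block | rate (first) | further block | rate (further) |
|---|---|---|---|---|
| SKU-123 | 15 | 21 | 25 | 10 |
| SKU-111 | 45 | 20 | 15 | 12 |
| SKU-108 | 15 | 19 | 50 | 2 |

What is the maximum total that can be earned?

Treat each block as its own option and order by rate: SKU-123/tier1 21 > SKU-111/tier1 20 > SKU-108/tier1 19 > SKU-111/tier2 12 > SKU-123/tier2 10 > SKU-108/tier2 2.
SKU-123 tier1 at 21: fill all 15 → 90 left.
SKU-111 tier1 at 20: fill all 45 → 45 left.
Fill SKU-108 tier1 block (15 at 19) → 30 left.
SKU-111/tier2 (12): +15 → 15 left.
SKU-123 tier2 at 10: only 15 left, fill 15.
Total = 21×15 + 20×45 + 19×15 + 12×15 + 10×15 = 1830.

1830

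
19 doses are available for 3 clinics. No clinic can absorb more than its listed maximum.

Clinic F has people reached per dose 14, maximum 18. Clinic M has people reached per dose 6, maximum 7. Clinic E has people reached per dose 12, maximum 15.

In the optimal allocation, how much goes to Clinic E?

Order the clinics by people reached per dose: Clinic F 14 > Clinic E 12 > Clinic M 6.
Give Clinic F 18 to hit its cap of 18 — 1 left.
Only 1 left; Clinic E takes them to reach 1.

1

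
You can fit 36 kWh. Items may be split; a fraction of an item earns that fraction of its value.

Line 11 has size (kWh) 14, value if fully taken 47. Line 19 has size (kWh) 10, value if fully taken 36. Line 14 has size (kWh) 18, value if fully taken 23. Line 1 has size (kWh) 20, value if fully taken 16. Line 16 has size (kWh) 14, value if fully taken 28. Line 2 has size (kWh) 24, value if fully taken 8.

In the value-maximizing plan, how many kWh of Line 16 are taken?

12

Rank by value-to-size ratio: Line 19 36/10≈3.6, Line 11 47/14≈3.36, Line 16 28/14≈2, Line 14 23/18≈1.28, Line 1 16/20≈0.8, Line 2 8/24≈0.333.
All 10 kWh of Line 19 fit (value 36) → 26 remain.
All 14 kWh of Line 11 fit (value 47) → 12 remain.
Only 12 kWh remain; take 12/14 of Line 16 for value 28×12/14 = 24.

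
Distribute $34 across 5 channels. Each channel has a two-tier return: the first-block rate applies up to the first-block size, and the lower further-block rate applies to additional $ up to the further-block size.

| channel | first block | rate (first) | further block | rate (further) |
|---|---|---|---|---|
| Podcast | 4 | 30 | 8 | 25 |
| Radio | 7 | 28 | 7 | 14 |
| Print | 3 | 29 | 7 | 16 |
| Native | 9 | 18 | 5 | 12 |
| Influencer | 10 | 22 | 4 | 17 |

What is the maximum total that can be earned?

859

Order all 10 blocks by rate: Podcast/T1 30 > Print/T1 29 > Radio/T1 28 > Podcast/T2 25 > Influencer/T1 22 > Native/T1 18 > Influencer/T2 17 > Print/T2 16 > Radio/T2 14 > Native/T2 12.
Podcast/T1 (30): +4 ; 30 left.
Print T1 at 29: fill all 3 ; 27 left.
Radio T1 at 28: fill all 7 ; 20 left.
Podcast T2 at 25: fill all 8 ; 12 left.
Influencer T1 at 22: fill all 10 ; 2 left.
Native/T1: +2 of 9 at 18; pool empty.
Total = 30×4 + 29×3 + 28×7 + 25×8 + 22×10 + 18×2 = 859.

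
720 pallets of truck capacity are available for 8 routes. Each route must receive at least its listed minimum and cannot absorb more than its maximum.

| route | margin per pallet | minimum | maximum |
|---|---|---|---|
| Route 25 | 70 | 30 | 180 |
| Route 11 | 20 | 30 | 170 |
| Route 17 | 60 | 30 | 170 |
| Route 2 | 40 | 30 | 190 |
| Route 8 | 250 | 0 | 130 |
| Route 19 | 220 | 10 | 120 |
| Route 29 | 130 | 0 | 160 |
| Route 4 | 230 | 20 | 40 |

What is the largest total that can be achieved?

Meeting every minimum uses 30+30+30+30+0+10+0+20 = 150 pallets, leaving 570.
Highest margin per pallet first: Route 8 250 > Route 4 230 > Route 19 220 > Route 29 130 > Route 25 70 > Route 17 60 > Route 2 40 > Route 11 20.
Route 8: +130 to 130 (cap) ; 440 left.
Route 4 takes 20 more to reach its cap of 40 ; 420 left.
Route 19: +110 to 120 (cap) ; 310 left.
Give Route 29 160 more to hit its cap of 160 ; 150 left.
Give Route 25 150 more to hit its cap of 180 ; 0 left.
Total = 70×180 + 20×30 + 60×30 + 40×30 + 250×130 + 220×120 + 130×160 + 230×40 = 105100.

105100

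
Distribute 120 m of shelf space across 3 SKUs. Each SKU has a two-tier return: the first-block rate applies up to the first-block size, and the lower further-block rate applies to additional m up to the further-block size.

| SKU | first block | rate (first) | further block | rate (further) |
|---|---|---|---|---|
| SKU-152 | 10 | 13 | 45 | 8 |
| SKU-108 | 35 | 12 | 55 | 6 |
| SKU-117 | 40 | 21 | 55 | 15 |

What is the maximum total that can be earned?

1975

Rank every tier by rate: SKU-117/first 21 > SKU-117/second 15 > SKU-152/first 13 > SKU-108/first 12 > SKU-152/second 8 > SKU-108/second 6.
SKU-117/first (21): +40 → 80 left.
SKU-117/second (15): +55 → 25 left.
Fill SKU-152 first block (10 at 13) → 15 left.
SKU-108/first: +15 of 35 at 12; pool empty.
Total = 21×40 + 15×55 + 13×10 + 12×15 = 1975.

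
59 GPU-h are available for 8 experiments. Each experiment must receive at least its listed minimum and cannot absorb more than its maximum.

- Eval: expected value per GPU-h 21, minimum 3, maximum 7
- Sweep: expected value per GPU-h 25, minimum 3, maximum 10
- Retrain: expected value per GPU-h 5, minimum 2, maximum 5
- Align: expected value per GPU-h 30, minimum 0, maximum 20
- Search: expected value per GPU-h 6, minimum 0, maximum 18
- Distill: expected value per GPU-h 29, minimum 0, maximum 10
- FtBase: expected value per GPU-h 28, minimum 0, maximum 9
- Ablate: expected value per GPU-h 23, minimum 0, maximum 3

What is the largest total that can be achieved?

1576

Meeting every minimum uses 3+3+2+0+0+0+0+0 = 8 GPU-h, leaving 51.
Rank by expected value per GPU-h: Align 30 > Distill 29 > FtBase 28 > Sweep 25 > Ablate 23 > Eval 21 > Search 6 > Retrain 5.
Align takes 20 more to reach its cap of 20 ; 31 left.
Give Distill 10 more to hit its cap of 10 ; 21 left.
FtBase takes 9 more to reach its cap of 9 ; 12 left.
Give Sweep 7 more to hit its cap of 10 ; 5 left.
Ablate: +3 to 3 (cap) ; 2 left.
Eval: +2 (room for 4) → 5. Pool exhausted.
Total = 21×5 + 25×10 + 5×2 + 30×20 + 29×10 + 28×9 + 23×3 = 1576.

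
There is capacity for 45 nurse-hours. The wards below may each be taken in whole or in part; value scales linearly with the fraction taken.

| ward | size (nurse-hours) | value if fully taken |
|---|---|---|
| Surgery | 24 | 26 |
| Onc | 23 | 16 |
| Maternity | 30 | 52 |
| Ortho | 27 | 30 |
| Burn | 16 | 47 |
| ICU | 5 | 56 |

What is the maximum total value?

Rank by value-to-size ratio: ICU 56/5≈11.2, Burn 47/16≈2.94, Maternity 52/30≈1.73, Ortho 30/27≈1.11, Surgery 26/24≈1.08, Onc 16/23≈0.696.
All 5 nurse-hours of ICU fit (value 56) ; 40 remain.
Take all of Burn (16 nurse-hours, value 47) ; 24 nurse-hours left.
Only 24 nurse-hours remain; take 24/30 of Maternity for value 52×24/30 = 41.6.
Total value = 144.6.

144.6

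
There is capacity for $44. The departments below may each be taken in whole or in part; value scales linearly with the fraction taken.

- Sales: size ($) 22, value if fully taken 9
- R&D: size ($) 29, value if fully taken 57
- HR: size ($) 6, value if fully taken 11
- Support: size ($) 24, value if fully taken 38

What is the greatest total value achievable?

Rank by value-to-size ratio: R&D 57/29≈1.97, HR 11/6≈1.83, Support 38/24≈1.58, Sales 9/22≈0.409.
All 29 $ of R&D fit (value 57) → 15 remain.
HR: take in full, 6 $ for value 11 → 9 left.
Fill the last 9 $ with part of Support: 9/24 of it earns 14.25.
Total value = 82.25.

82.25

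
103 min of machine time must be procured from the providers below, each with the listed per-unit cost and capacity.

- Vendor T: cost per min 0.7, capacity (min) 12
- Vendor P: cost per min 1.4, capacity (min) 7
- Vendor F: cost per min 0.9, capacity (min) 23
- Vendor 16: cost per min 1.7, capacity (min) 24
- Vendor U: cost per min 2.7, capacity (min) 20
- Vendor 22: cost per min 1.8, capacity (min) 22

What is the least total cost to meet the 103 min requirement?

Use providers in increasing cost order.
Take 12 from Vendor T at 0.7 — need 91 more.
Take 23 from Vendor F at 0.9 — need 68 more.
Take 7 from Vendor P at 1.4 — need 61 more.
Take 24 from Vendor 16 at 1.7 — need 37 more.
Vendor 22 at 1.8: take all 22 min — 15 still needed.
Vendor U at 2.7: take 15 of its 20 — requirement met.
Cost = 12×0.7 + 23×0.9 + 7×1.4 + 24×1.7 + 22×1.8 + 15×2.7 = 159.8.

159.8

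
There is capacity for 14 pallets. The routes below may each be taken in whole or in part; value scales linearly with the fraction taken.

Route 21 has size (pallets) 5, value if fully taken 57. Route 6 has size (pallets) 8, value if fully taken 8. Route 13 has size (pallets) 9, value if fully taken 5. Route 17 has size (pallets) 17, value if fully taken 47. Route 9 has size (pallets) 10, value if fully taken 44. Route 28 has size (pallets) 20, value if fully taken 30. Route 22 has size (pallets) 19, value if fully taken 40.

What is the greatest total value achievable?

Best value per unit of size first: Route 21 57/5≈11.4, Route 9 44/10≈4.4, Route 17 47/17≈2.76, Route 22 40/19≈2.11, Route 28 30/20≈1.5, Route 6 8/8≈1, Route 13 5/9≈0.556.
All 5 pallets of Route 21 fit (value 57) ; 9 remain.
9 pallets left: a 9/10 share of Route 9 gives 44×9/10 = 39.6.
Total value = 96.6.

96.6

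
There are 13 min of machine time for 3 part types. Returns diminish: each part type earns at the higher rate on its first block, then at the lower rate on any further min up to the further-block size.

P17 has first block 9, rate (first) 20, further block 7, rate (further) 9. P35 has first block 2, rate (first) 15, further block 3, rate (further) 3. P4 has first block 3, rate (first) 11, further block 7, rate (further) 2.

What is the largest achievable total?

Treat each block as its own option and order by rate: P17/first 20 > P35/first 15 > P4/first 11 > P17/second 9 > P35/second 3 > P4/second 2.
P17/first (20): +9 ; 4 left.
P35 first at 15: fill all 2 ; 2 left.
P4/first: +2 of 3 at 11; pool empty.
Total = 20×9 + 15×2 + 11×2 = 232.

232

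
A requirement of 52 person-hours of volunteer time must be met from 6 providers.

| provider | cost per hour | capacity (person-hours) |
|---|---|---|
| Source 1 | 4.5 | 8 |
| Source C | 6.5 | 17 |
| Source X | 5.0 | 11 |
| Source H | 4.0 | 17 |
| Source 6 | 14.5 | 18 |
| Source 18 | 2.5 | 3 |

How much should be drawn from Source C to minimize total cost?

13

Fill from the cheapest provider first.
Source 18 at 2.5: take all 3 person-hours ; 49 still needed.
Source H (4.0): use full 17 ; 32 person-hours to go.
Take 8 from Source 1 at 4.5 ; need 24 more.
Source X at 5.0: take all 11 person-hours ; 13 still needed.
Source C (6.5): take the remaining 13 ; done.
Source 6: unused.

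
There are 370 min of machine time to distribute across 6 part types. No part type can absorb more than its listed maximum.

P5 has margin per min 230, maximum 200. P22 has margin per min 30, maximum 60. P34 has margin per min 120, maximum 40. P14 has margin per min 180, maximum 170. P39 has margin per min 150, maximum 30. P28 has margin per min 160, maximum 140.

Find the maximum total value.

Rank by margin per min: P5 230 > P14 180 > P28 160 > P39 150 > P34 120 > P22 30.
P5 takes 200 to reach its cap of 200 → 170 left.
Give P14 170 to hit its cap of 170 → 0 left.
Total = 230×200 + 180×170 = 76600.

76600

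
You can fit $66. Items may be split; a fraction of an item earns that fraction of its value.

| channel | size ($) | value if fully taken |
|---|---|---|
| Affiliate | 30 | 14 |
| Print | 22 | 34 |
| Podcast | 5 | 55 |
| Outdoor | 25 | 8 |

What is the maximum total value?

105.88

Best value per unit of size first: Podcast 55/5≈11, Print 34/22≈1.55, Affiliate 14/30≈0.467, Outdoor 8/25≈0.32.
Take all of Podcast (5 $, value 55) — 61 $ left.
Take all of Print (22 $, value 34) — 39 $ left.
Take all of Affiliate (30 $, value 14) — 9 $ left.
Only 9 $ remain; take 9/25 of Outdoor for value 8×9/25 = 2.88.
Total value = 105.88.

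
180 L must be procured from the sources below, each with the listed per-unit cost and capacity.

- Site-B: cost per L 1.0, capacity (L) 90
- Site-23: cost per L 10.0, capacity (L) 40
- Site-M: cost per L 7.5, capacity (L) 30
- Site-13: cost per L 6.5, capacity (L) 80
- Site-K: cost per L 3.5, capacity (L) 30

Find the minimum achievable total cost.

585

Fill from the cheapest source first.
Site-B (1.0): use full 90 → 90 L to go.
Site-K at 3.5: take all 30 L → 60 still needed.
Site-13 (6.5): take the remaining 60 → done.
Site-M, Site-23: unused.
Cost = 90×1.0 + 30×3.5 + 60×6.5 = 585.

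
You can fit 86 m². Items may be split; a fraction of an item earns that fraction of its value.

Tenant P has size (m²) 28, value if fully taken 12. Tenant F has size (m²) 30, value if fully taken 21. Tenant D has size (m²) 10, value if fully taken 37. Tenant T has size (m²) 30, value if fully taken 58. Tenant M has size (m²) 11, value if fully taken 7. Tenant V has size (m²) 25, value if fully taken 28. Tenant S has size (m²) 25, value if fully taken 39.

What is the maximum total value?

Best value per unit of size first: Tenant D 37/10≈3.7, Tenant T 58/30≈1.93, Tenant S 39/25≈1.56, Tenant V 28/25≈1.12, Tenant F 21/30≈0.7, Tenant M 7/11≈0.636, Tenant P 12/28≈0.429.
All 10 m² of Tenant D fit (value 37) ; 76 remain.
Take all of Tenant T (30 m², value 58) ; 46 m² left.
Tenant S: take in full, 25 m² for value 39 ; 21 left.
21 m² left: a 21/25 share of Tenant V gives 28×21/25 = 23.52.
Total value = 157.52.

157.52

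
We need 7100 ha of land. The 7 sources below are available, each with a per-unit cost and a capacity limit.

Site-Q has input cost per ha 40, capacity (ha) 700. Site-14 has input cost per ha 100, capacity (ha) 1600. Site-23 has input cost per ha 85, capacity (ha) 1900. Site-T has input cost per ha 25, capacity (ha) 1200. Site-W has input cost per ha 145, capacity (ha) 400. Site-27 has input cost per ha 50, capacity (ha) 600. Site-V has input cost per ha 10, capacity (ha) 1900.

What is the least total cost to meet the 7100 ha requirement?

348500

Cheapest first:
Site-V (10): use full 1900 → 5200 ha to go.
Site-T at 25: take all 1200 ha → 4000 still needed.
Take 700 from Site-Q at 40 → need 3300 more.
Site-27 at 50: take all 600 ha → 2700 still needed.
Take 1900 from Site-23 at 85 → need 800 more.
Site-14 at 100: take 800 of its 1600 → requirement met.
Site-W: unused.
Cost = 1900×10 + 1200×25 + 700×40 + 600×50 + 1900×85 + 800×100 = 348500.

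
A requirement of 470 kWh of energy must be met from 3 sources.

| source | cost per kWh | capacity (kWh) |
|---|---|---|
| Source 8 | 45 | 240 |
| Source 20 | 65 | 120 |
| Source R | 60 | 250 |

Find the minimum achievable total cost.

24600

Fill from the cheapest source first.
Source 8 (45): use full 240 ; 230 kWh to go.
Source R (60): take the remaining 230 ; done.
Source 20: unused.
Cost = 240×45 + 230×60 = 24600.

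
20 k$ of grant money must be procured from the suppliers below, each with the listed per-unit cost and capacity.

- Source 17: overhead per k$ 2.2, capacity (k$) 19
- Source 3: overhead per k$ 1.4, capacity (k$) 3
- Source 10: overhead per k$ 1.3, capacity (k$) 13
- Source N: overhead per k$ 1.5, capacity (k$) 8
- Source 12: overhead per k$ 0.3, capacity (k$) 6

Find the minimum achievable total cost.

20.1

Cheapest first:
Source 12 at 0.3: take all 6 k$ — 14 still needed.
Source 10 (1.3): use full 13 — 1 k$ to go.
Take 1 from Source 3 at 1.4 to finish.
Source N, Source 17: unused.
Cost = 6×0.3 + 13×1.3 + 1×1.4 = 20.1.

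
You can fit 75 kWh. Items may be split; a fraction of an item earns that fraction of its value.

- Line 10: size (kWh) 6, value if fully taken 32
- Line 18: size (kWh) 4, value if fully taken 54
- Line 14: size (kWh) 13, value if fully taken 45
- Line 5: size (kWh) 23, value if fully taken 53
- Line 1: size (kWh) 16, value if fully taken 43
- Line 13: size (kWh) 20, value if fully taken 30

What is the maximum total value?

Best value per unit of size first: Line 18 54/4≈13.5, Line 10 32/6≈5.33, Line 14 45/13≈3.46, Line 1 43/16≈2.69, Line 5 53/23≈2.3, Line 13 30/20≈1.5.
Take all of Line 18 (4 kWh, value 54) — 71 kWh left.
Line 10: take in full, 6 kWh for value 32 — 65 left.
Line 14: take in full, 13 kWh for value 45 — 52 left.
Line 1: take in full, 16 kWh for value 43 — 36 left.
All 23 kWh of Line 5 fit (value 53) — 13 remain.
Fill the last 13 kWh with part of Line 13: 13/20 of it earns 19.5.
Total value = 246.5.

246.5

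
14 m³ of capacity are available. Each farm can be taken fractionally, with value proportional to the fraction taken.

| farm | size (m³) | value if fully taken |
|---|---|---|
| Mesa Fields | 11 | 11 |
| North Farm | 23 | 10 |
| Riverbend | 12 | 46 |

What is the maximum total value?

Rank by value-to-size ratio: Riverbend 46/12≈3.83, Mesa Fields 11/11≈1, North Farm 10/23≈0.435.
Riverbend: take in full, 12 m³ for value 46 ; 2 left.
Fill the last 2 m³ with part of Mesa Fields: 2/11 of it earns 2.
Total value = 48.

48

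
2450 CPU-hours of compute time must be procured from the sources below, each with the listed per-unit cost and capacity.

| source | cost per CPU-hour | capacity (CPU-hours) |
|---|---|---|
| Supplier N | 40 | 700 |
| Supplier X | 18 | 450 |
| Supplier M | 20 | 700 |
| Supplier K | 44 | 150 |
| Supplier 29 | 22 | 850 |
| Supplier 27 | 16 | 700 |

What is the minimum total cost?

46500

Fill from the cheapest source first.
Supplier 27 (16): use full 700 → 1750 CPU-hours to go.
Take 450 from Supplier X at 18 → need 1300 more.
Supplier M (20): use full 700 → 600 CPU-hours to go.
Supplier 29 at 22: take 600 of its 850 → requirement met.
Supplier N, Supplier K: unused.
Cost = 700×16 + 450×18 + 700×20 + 600×22 = 46500.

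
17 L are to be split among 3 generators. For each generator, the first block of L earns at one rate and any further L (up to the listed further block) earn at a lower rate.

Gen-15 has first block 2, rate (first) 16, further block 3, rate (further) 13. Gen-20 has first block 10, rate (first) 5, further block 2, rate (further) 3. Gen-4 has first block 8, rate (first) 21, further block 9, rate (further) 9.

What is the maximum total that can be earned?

Order all 6 blocks by rate: Gen-4/first 21 > Gen-15/first 16 > Gen-15/second 13 > Gen-4/second 9 > Gen-20/first 5 > Gen-20/second 3.
Gen-4/first (21): +8 → 9 left.
Fill Gen-15 first block (2 at 16) → 7 left.
Gen-15 second at 13: fill all 3 → 4 left.
4 remain; put them into Gen-4 second at 9.
Total = 21×8 + 16×2 + 13×3 + 9×4 = 275.

275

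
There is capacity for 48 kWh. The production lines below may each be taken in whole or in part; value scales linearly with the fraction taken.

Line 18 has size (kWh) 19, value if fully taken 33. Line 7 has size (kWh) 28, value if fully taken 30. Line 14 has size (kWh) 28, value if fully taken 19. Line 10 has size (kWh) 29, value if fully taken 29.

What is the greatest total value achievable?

Rank by value-to-size ratio: Line 18 33/19≈1.74, Line 7 30/28≈1.07, Line 10 29/29≈1, Line 14 19/28≈0.679.
Line 18: take in full, 19 kWh for value 33 → 29 left.
All 28 kWh of Line 7 fit (value 30) → 1 remain.
Only 1 kWh remain; take 1/29 of Line 10 for value 29×1/29 = 1.
Total value = 64.

64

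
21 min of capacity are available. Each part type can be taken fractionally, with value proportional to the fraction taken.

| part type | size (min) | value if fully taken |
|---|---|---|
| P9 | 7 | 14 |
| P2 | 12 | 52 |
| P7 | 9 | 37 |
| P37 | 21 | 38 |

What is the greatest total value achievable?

Rank by value-to-size ratio: P2 52/12≈4.33, P7 37/9≈4.11, P9 14/7≈2, P37 38/21≈1.81.
P2: take in full, 12 min for value 52 ; 9 left.
Take all of P7 (9 min, value 37) ; 0 min left.
Total value = 89.

89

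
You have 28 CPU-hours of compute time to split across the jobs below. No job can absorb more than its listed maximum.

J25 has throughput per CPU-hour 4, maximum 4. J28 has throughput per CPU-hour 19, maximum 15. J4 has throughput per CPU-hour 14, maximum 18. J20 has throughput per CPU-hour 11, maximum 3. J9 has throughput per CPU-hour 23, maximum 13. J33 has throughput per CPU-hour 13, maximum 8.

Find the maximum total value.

Order the jobs by throughput per CPU-hour: J9 23 > J28 19 > J4 14 > J33 13 > J20 11 > J25 4.
Give J9 13 to hit its cap of 13 — 15 left.
J28: +15 to 15 (cap) — 0 left.
Total = 19×15 + 23×13 = 584.

584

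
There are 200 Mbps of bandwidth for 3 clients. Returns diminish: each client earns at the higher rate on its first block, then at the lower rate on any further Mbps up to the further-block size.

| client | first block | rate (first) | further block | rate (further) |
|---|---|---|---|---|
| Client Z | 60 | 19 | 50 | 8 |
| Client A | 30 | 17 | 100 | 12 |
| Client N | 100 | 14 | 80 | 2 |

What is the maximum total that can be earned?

3170

Treat each block as its own option and order by rate: Client Z/tier1 19 > Client A/tier1 17 > Client N/tier1 14 > Client A/tier2 12 > Client Z/tier2 8 > Client N/tier2 2.
Client Z tier1 at 19: fill all 60 — 140 left.
Client A tier1 at 17: fill all 30 — 110 left.
Client N tier1 at 14: fill all 100 — 10 left.
Client A/tier2: +10 of 100 at 12; pool empty.
Total = 19×60 + 17×30 + 14×100 + 12×10 = 3170.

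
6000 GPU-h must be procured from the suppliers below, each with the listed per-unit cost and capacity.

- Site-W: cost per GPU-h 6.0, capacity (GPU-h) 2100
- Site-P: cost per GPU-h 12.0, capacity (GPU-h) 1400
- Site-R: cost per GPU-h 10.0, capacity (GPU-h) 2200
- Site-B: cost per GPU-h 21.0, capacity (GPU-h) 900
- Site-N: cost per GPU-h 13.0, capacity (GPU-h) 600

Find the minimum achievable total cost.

55300

Fill from the cheapest supplier first.
Site-W (6.0): use full 2100 ; 3900 GPU-h to go.
Site-R at 10.0: take all 2200 GPU-h ; 1700 still needed.
Site-P (12.0): use full 1400 ; 300 GPU-h to go.
Site-N (13.0): take the remaining 300 ; done.
Site-B: unused.
Cost = 2100×6.0 + 2200×10.0 + 1400×12.0 + 300×13.0 = 55300.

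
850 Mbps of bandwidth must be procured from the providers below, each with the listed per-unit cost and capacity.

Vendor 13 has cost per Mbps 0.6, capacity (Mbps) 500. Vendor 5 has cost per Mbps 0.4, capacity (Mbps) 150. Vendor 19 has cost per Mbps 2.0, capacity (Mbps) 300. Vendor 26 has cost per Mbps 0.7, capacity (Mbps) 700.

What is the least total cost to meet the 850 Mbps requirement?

500

Use providers in increasing cost order.
Vendor 5 (0.4): use full 150 ; 700 Mbps to go.
Vendor 13 (0.6): use full 500 ; 200 Mbps to go.
Take 200 from Vendor 26 at 0.7 to finish.
Vendor 19: unused.
Cost = 150×0.4 + 500×0.6 + 200×0.7 = 500.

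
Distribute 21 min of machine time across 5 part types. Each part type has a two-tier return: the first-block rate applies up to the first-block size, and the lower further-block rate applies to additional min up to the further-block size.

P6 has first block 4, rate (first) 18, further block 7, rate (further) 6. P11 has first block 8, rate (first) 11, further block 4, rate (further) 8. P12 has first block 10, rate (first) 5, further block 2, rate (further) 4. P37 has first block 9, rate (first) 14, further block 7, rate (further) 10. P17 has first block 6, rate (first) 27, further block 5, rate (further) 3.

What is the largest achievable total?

382

Order all 10 blocks by rate: P17/T1 27 > P6/T1 18 > P37/T1 14 > P11/T1 11 > P37/T2 10 > P11/T2 8 > P6/T2 6 > P12/T1 5 > P12/T2 4 > P17/T2 3.
Fill P17 T1 block (6 at 27) → 15 left.
P6/T1 (18): +4 → 11 left.
Fill P37 T1 block (9 at 14) → 2 left.
P11 T1 at 11: only 2 left, fill 2.
Total = 27×6 + 18×4 + 14×9 + 11×2 = 382.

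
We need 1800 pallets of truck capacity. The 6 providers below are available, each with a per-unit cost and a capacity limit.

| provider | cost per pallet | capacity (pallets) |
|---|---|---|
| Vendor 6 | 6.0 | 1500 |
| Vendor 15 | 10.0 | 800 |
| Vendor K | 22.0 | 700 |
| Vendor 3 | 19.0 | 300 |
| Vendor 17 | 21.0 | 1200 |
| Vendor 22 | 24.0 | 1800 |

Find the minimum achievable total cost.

12000

Cheapest first:
Vendor 6 at 6.0: take all 1500 pallets → 300 still needed.
Vendor 15 at 10.0: take 300 of its 800 → requirement met.
Vendor 3, Vendor 17, Vendor K, Vendor 22: unused.
Cost = 1500×6.0 + 300×10.0 = 12000.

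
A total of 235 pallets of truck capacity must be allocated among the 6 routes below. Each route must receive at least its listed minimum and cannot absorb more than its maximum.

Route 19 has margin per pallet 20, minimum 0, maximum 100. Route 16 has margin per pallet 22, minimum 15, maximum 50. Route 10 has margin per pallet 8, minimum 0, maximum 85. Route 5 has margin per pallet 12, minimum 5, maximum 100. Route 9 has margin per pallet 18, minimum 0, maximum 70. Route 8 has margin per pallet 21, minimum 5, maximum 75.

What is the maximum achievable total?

Meeting every minimum uses 0+15+0+5+0+5 = 25 pallets, leaving 210.
Rank by margin per pallet: Route 16 22 > Route 8 21 > Route 19 20 > Route 9 18 > Route 5 12 > Route 10 8.
Give Route 16 35 more to hit its cap of 50 — 175 left.
Route 8 takes 70 more to reach its cap of 75 — 105 left.
Route 19: +100 to 100 (cap) — 5 left.
Route 9: +5 (room for 70) → 5. Pool exhausted.
Total = 20×100 + 22×50 + 12×5 + 18×5 + 21×75 = 4825.

4825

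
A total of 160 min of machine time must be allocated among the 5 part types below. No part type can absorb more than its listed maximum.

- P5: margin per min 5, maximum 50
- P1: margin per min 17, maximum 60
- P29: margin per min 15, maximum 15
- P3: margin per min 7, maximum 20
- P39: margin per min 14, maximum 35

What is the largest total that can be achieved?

2025

Order the part types by margin per min: P1 17 > P29 15 > P39 14 > P3 7 > P5 5.
Give P1 60 to hit its cap of 60 ; 100 left.
P29: +15 to 15 (cap) ; 85 left.
Give P39 35 to hit its cap of 35 ; 50 left.
P3 takes 20 to reach its cap of 20 ; 30 left.
Only 30 left; P5 takes them to reach 30.
Total = 5×30 + 17×60 + 15×15 + 7×20 + 14×35 = 2025.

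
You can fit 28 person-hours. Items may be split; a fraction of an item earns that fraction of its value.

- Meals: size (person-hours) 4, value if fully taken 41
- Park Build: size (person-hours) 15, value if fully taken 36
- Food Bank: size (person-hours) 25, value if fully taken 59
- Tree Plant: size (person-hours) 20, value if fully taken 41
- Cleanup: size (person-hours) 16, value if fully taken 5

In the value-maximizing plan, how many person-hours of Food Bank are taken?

9

Rank by value-to-size ratio: Meals 41/4≈10.2, Park Build 36/15≈2.4, Food Bank 59/25≈2.36, Tree Plant 41/20≈2.05, Cleanup 5/16≈0.312.
Meals: take in full, 4 person-hours for value 41 ; 24 left.
Park Build: take in full, 15 person-hours for value 36 ; 9 left.
Only 9 person-hours remain; take 9/25 of Food Bank for value 59×9/25 = 21.24.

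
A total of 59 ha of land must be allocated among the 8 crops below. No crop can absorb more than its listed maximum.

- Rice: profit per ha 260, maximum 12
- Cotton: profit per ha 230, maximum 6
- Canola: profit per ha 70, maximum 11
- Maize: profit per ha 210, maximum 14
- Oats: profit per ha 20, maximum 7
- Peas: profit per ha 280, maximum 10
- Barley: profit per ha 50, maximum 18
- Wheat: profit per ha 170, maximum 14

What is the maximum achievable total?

12830

Order the crops by profit per ha: Peas 280 > Rice 260 > Cotton 230 > Maize 210 > Wheat 170 > Canola 70 > Barley 50 > Oats 20.
Give Peas 10 to hit its cap of 10 → 49 left.
Give Rice 12 to hit its cap of 12 → 37 left.
Give Cotton 6 to hit its cap of 6 → 31 left.
Maize takes 14 to reach its cap of 14 → 17 left.
Wheat takes 14 to reach its cap of 14 → 3 left.
Canola has room for 11 but only 3 remain, so it gets 3.
Total = 260×12 + 230×6 + 70×3 + 210×14 + 280×10 + 170×14 = 12830.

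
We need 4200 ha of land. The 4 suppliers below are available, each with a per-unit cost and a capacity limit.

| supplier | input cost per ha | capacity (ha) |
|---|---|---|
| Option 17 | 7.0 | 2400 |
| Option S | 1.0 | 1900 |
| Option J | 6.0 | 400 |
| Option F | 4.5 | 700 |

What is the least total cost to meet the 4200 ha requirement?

15850

Use suppliers in increasing cost order.
Option S at 1.0: take all 1900 ha ; 2300 still needed.
Take 700 from Option F at 4.5 ; need 1600 more.
Option J at 6.0: take all 400 ha ; 1200 still needed.
Take 1200 from Option 17 at 7.0 to finish.
Cost = 1900×1.0 + 700×4.5 + 400×6.0 + 1200×7.0 = 15850.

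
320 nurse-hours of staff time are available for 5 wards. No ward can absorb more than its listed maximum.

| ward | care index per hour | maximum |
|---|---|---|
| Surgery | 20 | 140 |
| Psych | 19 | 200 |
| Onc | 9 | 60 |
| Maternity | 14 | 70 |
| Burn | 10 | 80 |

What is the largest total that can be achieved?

6220

Rank by care index per hour: Surgery 20 > Psych 19 > Maternity 14 > Burn 10 > Onc 9.
Surgery: +140 to 140 (cap) → 180 left.
Psych: +180 (room for 200) → 180. Pool exhausted.
Total = 20×140 + 19×180 = 6220.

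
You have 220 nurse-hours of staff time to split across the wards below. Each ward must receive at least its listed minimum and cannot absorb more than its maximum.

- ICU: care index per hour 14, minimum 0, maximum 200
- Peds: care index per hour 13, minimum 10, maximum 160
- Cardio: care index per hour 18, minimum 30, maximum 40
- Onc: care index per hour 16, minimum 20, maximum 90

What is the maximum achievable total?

3410

Meeting every minimum uses 0+10+30+20 = 60 nurse-hours, leaving 160.
Order the wards by care index per hour: Cardio 18 > Onc 16 > ICU 14 > Peds 13.
Cardio takes 10 more to reach its cap of 40 — 150 left.
Give Onc 70 more to hit its cap of 90 — 80 left.
ICU has room for 200 more but only 80 remain, so it gets 80.
Total = 14×80 + 13×10 + 18×40 + 16×90 = 3410.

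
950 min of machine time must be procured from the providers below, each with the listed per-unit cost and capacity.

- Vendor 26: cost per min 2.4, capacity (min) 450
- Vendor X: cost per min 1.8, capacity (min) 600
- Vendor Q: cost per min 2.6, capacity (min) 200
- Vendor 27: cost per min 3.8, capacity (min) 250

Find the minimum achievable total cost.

Use providers in increasing cost order.
Vendor X at 1.8: take all 600 min → 350 still needed.
Take 350 from Vendor 26 at 2.4 to finish.
Vendor Q, Vendor 27: unused.
Cost = 600×1.8 + 350×2.4 = 1920.

1920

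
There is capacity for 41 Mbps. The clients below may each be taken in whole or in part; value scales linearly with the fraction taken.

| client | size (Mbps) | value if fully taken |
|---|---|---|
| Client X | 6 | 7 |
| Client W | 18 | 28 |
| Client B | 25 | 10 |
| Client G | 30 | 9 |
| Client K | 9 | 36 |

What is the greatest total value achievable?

74.2

Sort by value density: Client K 36/9≈4, Client W 28/18≈1.56, Client X 7/6≈1.17, Client B 10/25≈0.4, Client G 9/30≈0.3.
Client K: take in full, 9 Mbps for value 36 ; 32 left.
Client W: take in full, 18 Mbps for value 28 ; 14 left.
All 6 Mbps of Client X fit (value 7) ; 8 remain.
Fill the last 8 Mbps with part of Client B: 8/25 of it earns 3.2.
Total value = 74.2.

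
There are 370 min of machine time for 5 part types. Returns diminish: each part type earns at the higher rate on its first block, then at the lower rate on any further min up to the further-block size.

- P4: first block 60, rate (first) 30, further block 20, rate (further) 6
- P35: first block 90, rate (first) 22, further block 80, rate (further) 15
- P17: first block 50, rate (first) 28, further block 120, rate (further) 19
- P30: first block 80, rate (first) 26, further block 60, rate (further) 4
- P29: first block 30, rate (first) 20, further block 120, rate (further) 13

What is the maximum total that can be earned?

9000

Treat each block as its own option and order by rate: P4/first 30 > P17/first 28 > P30/first 26 > P35/first 22 > P29/first 20 > P17/second 19 > P35/second 15 > P29/second 13 > P4/second 6 > P30/second 4.
P4/first (30): +60 → 310 left.
Fill P17 first block (50 at 28) → 260 left.
Fill P30 first block (80 at 26) → 180 left.
Fill P35 first block (90 at 22) → 90 left.
Fill P29 first block (30 at 20) → 60 left.
P17 second at 19: only 60 left, fill 60.
Total = 30×60 + 28×50 + 26×80 + 22×90 + 20×30 + 19×60 = 9000.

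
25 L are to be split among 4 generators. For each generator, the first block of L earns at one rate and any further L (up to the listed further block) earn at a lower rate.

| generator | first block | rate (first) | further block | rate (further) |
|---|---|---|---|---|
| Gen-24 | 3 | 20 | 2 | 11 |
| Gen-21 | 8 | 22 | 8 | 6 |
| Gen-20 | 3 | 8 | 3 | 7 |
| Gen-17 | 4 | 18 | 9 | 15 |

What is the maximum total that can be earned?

Rank every tier by rate: Gen-21/tier1 22 > Gen-24/tier1 20 > Gen-17/tier1 18 > Gen-17/tier2 15 > Gen-24/tier2 11 > Gen-20/tier1 8 > Gen-20/tier2 7 > Gen-21/tier2 6.
Gen-21 tier1 at 22: fill all 8 — 17 left.
Gen-24 tier1 at 20: fill all 3 — 14 left.
Fill Gen-17 tier1 block (4 at 18) — 10 left.
Gen-17 tier2 at 15: fill all 9 — 1 left.
1 remain; put them into Gen-24 tier2 at 11.
Total = 22×8 + 20×3 + 18×4 + 15×9 + 11×1 = 454.

454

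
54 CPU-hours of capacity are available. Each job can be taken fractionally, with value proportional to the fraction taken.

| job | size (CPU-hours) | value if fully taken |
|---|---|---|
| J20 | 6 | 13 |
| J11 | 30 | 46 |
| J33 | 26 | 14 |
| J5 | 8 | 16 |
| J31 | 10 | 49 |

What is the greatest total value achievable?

Sort by value density: J31 49/10≈4.9, J20 13/6≈2.17, J5 16/8≈2, J11 46/30≈1.53, J33 14/26≈0.538.
All 10 CPU-hours of J31 fit (value 49) ; 44 remain.
J20: take in full, 6 CPU-hours for value 13 ; 38 left.
Take all of J5 (8 CPU-hours, value 16) ; 30 CPU-hours left.
Take all of J11 (30 CPU-hours, value 46) ; 0 CPU-hours left.
Total value = 124.

124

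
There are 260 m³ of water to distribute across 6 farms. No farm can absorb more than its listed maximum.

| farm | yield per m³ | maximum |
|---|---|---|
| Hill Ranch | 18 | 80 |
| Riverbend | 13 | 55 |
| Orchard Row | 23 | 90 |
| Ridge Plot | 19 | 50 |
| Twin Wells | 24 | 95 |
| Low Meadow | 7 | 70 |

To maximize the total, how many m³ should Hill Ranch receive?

25

Rank by yield per m³: Twin Wells 24 > Orchard Row 23 > Ridge Plot 19 > Hill Ranch 18 > Riverbend 13 > Low Meadow 7.
Twin Wells: +95 to 95 (cap) ; 165 left.
Give Orchard Row 90 to hit its cap of 90 ; 75 left.
Ridge Plot: +50 to 50 (cap) ; 25 left.
Hill Ranch has room for 80 but only 25 remain, so it gets 25.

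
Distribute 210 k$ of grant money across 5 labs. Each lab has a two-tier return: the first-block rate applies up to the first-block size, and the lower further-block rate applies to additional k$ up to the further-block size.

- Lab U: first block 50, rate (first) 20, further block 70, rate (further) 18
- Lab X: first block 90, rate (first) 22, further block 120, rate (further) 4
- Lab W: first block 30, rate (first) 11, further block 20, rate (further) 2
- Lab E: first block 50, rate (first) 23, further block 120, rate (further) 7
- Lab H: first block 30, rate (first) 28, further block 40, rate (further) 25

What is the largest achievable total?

4970

Treat each block as its own option and order by rate: Lab H/first 28 > Lab H/second 25 > Lab E/first 23 > Lab X/first 22 > Lab U/first 20 > Lab U/second 18 > Lab W/first 11 > Lab E/second 7 > Lab X/second 4 > Lab W/second 2.
Lab H first at 28: fill all 30 — 180 left.
Lab H/second (25): +40 — 140 left.
Fill Lab E first block (50 at 23) — 90 left.
Lab X first at 22: fill all 90 — 0 left.
Total = 28×30 + 25×40 + 23×50 + 22×90 = 4970.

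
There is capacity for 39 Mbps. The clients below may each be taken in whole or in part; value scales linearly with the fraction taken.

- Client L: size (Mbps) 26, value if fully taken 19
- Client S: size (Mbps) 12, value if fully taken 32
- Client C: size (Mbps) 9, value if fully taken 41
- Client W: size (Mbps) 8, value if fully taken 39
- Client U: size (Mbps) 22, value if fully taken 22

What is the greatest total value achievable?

122

Sort by value density: Client W 39/8≈4.88, Client C 41/9≈4.56, Client S 32/12≈2.67, Client U 22/22≈1, Client L 19/26≈0.731.
Client W: take in full, 8 Mbps for value 39 → 31 left.
Take all of Client C (9 Mbps, value 41) → 22 Mbps left.
Take all of Client S (12 Mbps, value 32) → 10 Mbps left.
Fill the last 10 Mbps with part of Client U: 10/22 of it earns 10.
Total value = 122.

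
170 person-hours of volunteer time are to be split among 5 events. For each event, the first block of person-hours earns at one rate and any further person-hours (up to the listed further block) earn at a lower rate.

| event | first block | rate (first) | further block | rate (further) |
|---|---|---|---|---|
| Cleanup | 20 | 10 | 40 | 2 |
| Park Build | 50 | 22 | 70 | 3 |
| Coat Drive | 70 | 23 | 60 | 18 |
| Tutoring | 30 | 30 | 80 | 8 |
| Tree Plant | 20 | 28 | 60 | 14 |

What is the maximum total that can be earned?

Rank every tier by rate: Tutoring/T1 30 > Tree Plant/T1 28 > Coat Drive/T1 23 > Park Build/T1 22 > Coat Drive/T2 18 > Tree Plant/T2 14 > Cleanup/T1 10 > Tutoring/T2 8 > Park Build/T2 3 > Cleanup/T2 2.
Tutoring T1 at 30: fill all 30 ; 140 left.
Tree Plant T1 at 28: fill all 20 ; 120 left.
Coat Drive/T1 (23): +70 ; 50 left.
Park Build/T1 (22): +50 ; 0 left.
Total = 30×30 + 28×20 + 23×70 + 22×50 = 4170.

4170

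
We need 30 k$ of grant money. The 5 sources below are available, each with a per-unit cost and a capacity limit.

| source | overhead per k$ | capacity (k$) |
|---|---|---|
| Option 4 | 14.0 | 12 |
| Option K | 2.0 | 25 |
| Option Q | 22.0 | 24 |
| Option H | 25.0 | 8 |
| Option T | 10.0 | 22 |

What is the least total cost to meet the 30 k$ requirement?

100

Fill from the cheapest source first.
Option K at 2.0: take all 25 k$ ; 5 still needed.
Take 5 from Option T at 10.0 to finish.
Option 4, Option Q, Option H: unused.
Cost = 25×2.0 + 5×10.0 = 100.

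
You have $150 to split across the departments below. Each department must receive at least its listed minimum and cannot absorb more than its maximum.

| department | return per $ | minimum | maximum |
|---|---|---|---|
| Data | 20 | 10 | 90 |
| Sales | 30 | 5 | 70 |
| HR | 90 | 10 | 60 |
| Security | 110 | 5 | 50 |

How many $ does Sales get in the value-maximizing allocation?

30

Meeting every minimum uses 10+5+10+5 = 30 $, leaving 120.
Rank by return per $: Security 110 > HR 90 > Sales 30 > Data 20.
Security: +45 to 50 (cap) — 75 left.
Give HR 50 more to hit its cap of 60 — 25 left.
Only 25 left; Sales takes them to reach 30.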